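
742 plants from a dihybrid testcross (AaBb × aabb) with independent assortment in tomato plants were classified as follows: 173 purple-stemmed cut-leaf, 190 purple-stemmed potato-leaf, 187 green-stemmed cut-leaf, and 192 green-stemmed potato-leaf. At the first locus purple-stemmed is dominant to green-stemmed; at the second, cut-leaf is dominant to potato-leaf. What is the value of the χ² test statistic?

A dihybrid testcross with independent assortment gives a 1:1:1:1 ratio.
Expected counts for N = 742 under a 1:1:1:1 ratio (total parts = 4):
  purple-stemmed cut-leaf: 742 × 1/4 = 185.5
  purple-stemmed potato-leaf: 742 × 1/4 = 185.5
  green-stemmed cut-leaf: 742 × 1/4 = 185.5
  green-stemmed potato-leaf: 742 × 1/4 = 185.5
χ² = Σ (O − E)² / E
  purple-stemmed cut-leaf: (173 − 185.5)² / 185.5 = 0.8423
  purple-stemmed potato-leaf: (190 − 185.5)² / 185.5 = 0.1092
  green-stemmed cut-leaf: (187 − 185.5)² / 185.5 = 0.0121
  green-stemmed potato-leaf: (192 − 185.5)² / 185.5 = 0.2278
χ² = 0.8423 + 0.1092 + 0.0121 + 0.2278 = 1.1914 ≈ 1.191

1.191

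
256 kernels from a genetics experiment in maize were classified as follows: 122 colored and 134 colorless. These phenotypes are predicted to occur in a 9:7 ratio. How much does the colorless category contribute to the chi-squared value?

4.321

Total ratio parts = 16. Expected numbers out of 256:
  colored: 256 × 9/16 = 144
  colorless: 256 × 7/16 = 112
Contribution of colorless: (134 − 112)² / 112 = 4.3214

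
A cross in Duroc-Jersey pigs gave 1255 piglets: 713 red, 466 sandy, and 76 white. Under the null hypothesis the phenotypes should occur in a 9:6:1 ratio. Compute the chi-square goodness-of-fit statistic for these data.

0.192

The 9:6:1 ratio has 16 parts, so with N = 1255 the expected counts are:
  red: 1255 × 9/16 = 705.9375
  sandy: 1255 × 6/16 = 470.625
  white: 1255 × 1/16 = 78.4375
χ² = Σ (O − E)² / E
  red: (713 − 705.9375)² / 705.9375 = 0.0707
  sandy: (466 − 470.625)² / 470.625 = 0.0455
  white: (76 − 78.4375)² / 78.4375 = 0.0757
χ² = 0.0707 + 0.0455 + 0.0757 = 0.1919 ≈ 0.192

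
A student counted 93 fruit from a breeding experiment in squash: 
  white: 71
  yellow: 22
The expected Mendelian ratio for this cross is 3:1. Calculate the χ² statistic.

0.090

Expected counts for N = 93 under a 3:1 ratio (total parts = 4):
  white: 93 × 3/4 = 69.75
  yellow: 93 × 1/4 = 23.25
χ² = Σ (O − E)² / E
  white: (71 − 69.75)² / 69.75 = 0.0224
  yellow: (22 − 23.25)² / 23.25 = 0.0672
χ² = 0.0224 + 0.0672 = 0.0896 ≈ 0.090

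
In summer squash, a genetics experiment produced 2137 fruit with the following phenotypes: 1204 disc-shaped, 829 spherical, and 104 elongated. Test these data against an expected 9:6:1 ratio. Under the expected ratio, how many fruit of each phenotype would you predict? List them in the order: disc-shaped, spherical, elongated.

The 9:6:1 ratio has 16 parts, so with N = 2137 the expected counts are:
  disc-shaped: 2137 × 9/16 = 1202.0625
  spherical: 2137 × 6/16 = 801.375
  elongated: 2137 × 1/16 = 133.5625

1202.0625, 801.375, 133.5625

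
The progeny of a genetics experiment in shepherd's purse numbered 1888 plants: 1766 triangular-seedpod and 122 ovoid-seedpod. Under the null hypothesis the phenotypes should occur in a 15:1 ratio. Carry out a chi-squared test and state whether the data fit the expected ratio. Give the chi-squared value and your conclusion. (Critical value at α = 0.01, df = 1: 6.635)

0.145; consistent

Expected counts for N = 1888 under a 15:1 ratio (total parts = 16):
  triangular-seedpod: 1888 × 15/16 = 1770
  ovoid-seedpod: 1888 × 1/16 = 118
χ² = Σ (O − E)² / E
  triangular-seedpod: (1766 − 1770)² / 1770 = 0.0090
  ovoid-seedpod: (122 − 118)² / 118 = 0.1356
χ² = 0.0090 + 0.1356 = 0.1446 ≈ 0.145
Degrees of freedom = 2 − 1 = 1; critical value at α = 0.01 is 6.635.
Since 0.145 < 6.635, we fail to reject the null hypothesis — the data are consistent with the 15:1 ratio.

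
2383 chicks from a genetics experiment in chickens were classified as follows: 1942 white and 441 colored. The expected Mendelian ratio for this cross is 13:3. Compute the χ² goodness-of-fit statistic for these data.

0.093

Total ratio parts = 16. Expected numbers out of 2383:
  white: 2383 × 13/16 = 1936.1875
  colored: 2383 × 3/16 = 446.8125
χ² = Σ (O − E)² / E
  white: (1942 − 1936.1875)² / 1936.1875 = 0.0174
  colored: (441 − 446.8125)² / 446.8125 = 0.0756
χ² = 0.0174 + 0.0756 = 0.093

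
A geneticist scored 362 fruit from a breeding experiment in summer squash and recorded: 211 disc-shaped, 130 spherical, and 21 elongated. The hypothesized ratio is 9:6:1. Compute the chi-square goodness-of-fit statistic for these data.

Total ratio parts = 16. Expected numbers out of 362:
  disc-shaped: 362 × 9/16 = 203.625
  spherical: 362 × 6/16 = 135.75
  elongated: 362 × 1/16 = 22.625
χ² = Σ (O − E)² / E
  disc-shaped: (211 − 203.625)² / 203.625 = 0.2671
  spherical: (130 − 135.75)² / 135.75 = 0.2436
  elongated: (21 − 22.625)² / 22.625 = 0.1167
χ² = 0.2671 + 0.2436 + 0.1167 = 0.6274 ≈ 0.627

0.627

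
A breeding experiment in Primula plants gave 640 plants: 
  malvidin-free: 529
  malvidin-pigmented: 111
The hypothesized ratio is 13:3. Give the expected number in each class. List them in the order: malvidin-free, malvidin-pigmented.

520, 120

Total ratio parts = 16. Expected numbers out of 640:
  malvidin-free: 640 × 13/16 = 520
  malvidin-pigmented: 640 × 3/16 = 120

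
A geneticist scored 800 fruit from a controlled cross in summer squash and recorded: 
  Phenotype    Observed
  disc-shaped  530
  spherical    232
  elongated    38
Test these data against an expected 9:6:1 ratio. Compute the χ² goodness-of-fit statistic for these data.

Under the 9:6:1 hypothesis (Σ ratio = 16, N = 800):
  disc-shaped: 800 × 9/16 = 450
  spherical: 800 × 6/16 = 300
  elongated: 800 × 1/16 = 50
χ² = Σ (O − E)² / E
  disc-shaped: (530 − 450)² / 450 = 14.2222
  spherical: (232 − 300)² / 300 = 15.4133
  elongated: (38 − 50)² / 50 = 2.8800
χ² = 14.2222 + 15.4133 + 2.8800 = 32.5155 ≈ 32.516

32.516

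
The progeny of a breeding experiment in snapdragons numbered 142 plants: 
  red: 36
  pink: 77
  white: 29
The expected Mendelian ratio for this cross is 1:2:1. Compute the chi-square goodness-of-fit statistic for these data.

Under the 1:2:1 hypothesis (Σ ratio = 4, N = 142):
  red: 142 × 1/4 = 35.5
  pink: 142 × 2/4 = 71
  white: 142 × 1/4 = 35.5
χ² = Σ (O − E)² / E
  red: (36 − 35.5)² / 35.5 = 0.0070
  pink: (77 − 71)² / 71 = 0.5070
  white: (29 − 35.5)² / 35.5 = 1.1901
χ² = 0.0070 + 0.5070 + 1.1901 = 1.7041 ≈ 1.704

1.704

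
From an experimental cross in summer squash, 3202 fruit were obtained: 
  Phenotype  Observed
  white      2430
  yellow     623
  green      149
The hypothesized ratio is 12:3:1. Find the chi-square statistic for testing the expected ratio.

Expected counts for N = 3202 under a 12:3:1 ratio (total parts = 16):
  white: 3202 × 12/16 = 2401.5
  yellow: 3202 × 3/16 = 600.375
  green: 3202 × 1/16 = 200.125
χ² = Σ (O − E)² / E
  white: (2430 − 2401.5)² / 2401.5 = 0.3382
  yellow: (623 − 600.375)² / 600.375 = 0.8526
  green: (149 − 200.125)² / 200.125 = 13.0607
χ² = 0.3382 + 0.8526 + 13.0607 = 14.2515 ≈ 14.252

14.252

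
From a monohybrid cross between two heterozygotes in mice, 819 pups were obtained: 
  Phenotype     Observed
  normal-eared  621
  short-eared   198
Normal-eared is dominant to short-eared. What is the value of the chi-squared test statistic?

For a monohybrid cross between heterozygotes with complete dominance, the expected phenotypic ratio is 3:1.
Under the 3:1 hypothesis (Σ ratio = 4, N = 819):
  normal-eared: 819 × 3/4 = 614.25
  short-eared: 819 × 1/4 = 204.75
χ² = Σ (O − E)² / E
  normal-eared: (621 − 614.25)² / 614.25 = 0.0742
  short-eared: (198 − 204.75)² / 204.75 = 0.2225
χ² = 0.0742 + 0.2225 = 0.2967 ≈ 0.297

0.297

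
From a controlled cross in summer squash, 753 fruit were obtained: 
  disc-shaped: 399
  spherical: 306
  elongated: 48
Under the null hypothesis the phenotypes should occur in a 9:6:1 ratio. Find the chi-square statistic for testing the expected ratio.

3.420

Expected counts for N = 753 under a 9:6:1 ratio (total parts = 16):
  disc-shaped: 753 × 9/16 = 423.5625
  spherical: 753 × 6/16 = 282.375
  elongated: 753 × 1/16 = 47.0625
χ² = Σ (O − E)² / E
  disc-shaped: (399 − 423.5625)² / 423.5625 = 1.4244
  spherical: (306 − 282.375)² / 282.375 = 1.9766
  elongated: (48 − 47.0625)² / 47.0625 = 0.0187
χ² = 1.4244 + 1.9766 + 0.0187 = 3.4197 ≈ 3.420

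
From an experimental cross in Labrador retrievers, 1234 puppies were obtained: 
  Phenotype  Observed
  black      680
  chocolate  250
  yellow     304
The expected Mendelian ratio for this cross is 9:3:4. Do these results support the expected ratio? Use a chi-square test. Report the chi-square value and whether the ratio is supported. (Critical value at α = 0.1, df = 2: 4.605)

Expected counts for N = 1234 under a 9:3:4 ratio (total parts = 16):
  black: 1234 × 9/16 = 694.125
  chocolate: 1234 × 3/16 = 231.375
  yellow: 1234 × 4/16 = 308.5
χ² = Σ (O − E)² / E
  black: (680 − 694.125)² / 694.125 = 0.2874
  chocolate: (250 − 231.375)² / 231.375 = 1.4993
  yellow: (304 − 308.5)² / 308.5 = 0.0656
χ² = 0.2874 + 1.4993 + 0.0656 = 1.8523 ≈ 1.852
Degrees of freedom = 3 − 1 = 2; critical value at α = 0.1 is 4.605.
Since 1.852 < 4.605, we fail to reject the null hypothesis — the data are consistent with the 9:3:4 ratio.

1.852; consistent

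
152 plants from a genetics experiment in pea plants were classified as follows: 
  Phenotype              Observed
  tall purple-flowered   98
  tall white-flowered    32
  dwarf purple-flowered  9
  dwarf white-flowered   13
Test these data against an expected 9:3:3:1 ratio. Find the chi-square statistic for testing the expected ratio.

16.889

Under the 9:3:3:1 hypothesis (Σ ratio = 16, N = 152):
  tall purple-flowered: 152 × 9/16 = 85.5
  tall white-flowered: 152 × 3/16 = 28.5
  dwarf purple-flowered: 152 × 3/16 = 28.5
  dwarf white-flowered: 152 × 1/16 = 9.5
χ² = Σ (O − E)² / E
  tall purple-flowered: (98 − 85.5)² / 85.5 = 1.8275
  tall white-flowered: (32 − 28.5)² / 28.5 = 0.4298
  dwarf purple-flowered: (9 − 28.5)² / 28.5 = 13.3421
  dwarf white-flowered: (13 − 9.5)² / 9.5 = 1.2895
χ² = 1.8275 + 0.4298 + 13.3421 + 1.2895 = 16.8889 ≈ 16.889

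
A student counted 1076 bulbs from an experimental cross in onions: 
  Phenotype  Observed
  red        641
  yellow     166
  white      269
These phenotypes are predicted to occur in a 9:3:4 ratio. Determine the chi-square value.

Expected counts for N = 1076 under a 9:3:4 ratio (total parts = 16):
  red: 1076 × 9/16 = 605.25
  yellow: 1076 × 3/16 = 201.75
  white: 1076 × 4/16 = 269
χ² = Σ (O − E)² / E
  red: (641 − 605.25)² / 605.25 = 2.1116
  yellow: (166 − 201.75)² / 201.75 = 6.3349
  white: (269 − 269)² / 269 = 0.0000
χ² = 2.1116 + 6.3349 + 0.0000 = 8.4465 ≈ 8.447

8.447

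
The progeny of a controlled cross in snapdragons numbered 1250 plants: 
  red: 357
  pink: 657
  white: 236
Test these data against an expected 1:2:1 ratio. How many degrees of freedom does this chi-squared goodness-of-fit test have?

2

A goodness-of-fit test with 3 phenotype classes has df = 3 − 1 = 2.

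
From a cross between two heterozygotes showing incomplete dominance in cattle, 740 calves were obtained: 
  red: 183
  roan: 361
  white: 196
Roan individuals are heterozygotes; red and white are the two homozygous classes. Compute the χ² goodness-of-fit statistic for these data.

0.895

With incomplete dominance, a heterozygote × heterozygote cross gives a 1:2:1 phenotypic ratio.
Expected counts for N = 740 under a 1:2:1 ratio (total parts = 4):
  red: 740 × 1/4 = 185
  roan: 740 × 2/4 = 370
  white: 740 × 1/4 = 185
χ² = Σ (O − E)² / E
  red: (183 − 185)² / 185 = 0.0216
  roan: (361 − 370)² / 370 = 0.2189
  white: (196 − 185)² / 185 = 0.6541
χ² = 0.0216 + 0.2189 + 0.6541 = 0.8946 ≈ 0.895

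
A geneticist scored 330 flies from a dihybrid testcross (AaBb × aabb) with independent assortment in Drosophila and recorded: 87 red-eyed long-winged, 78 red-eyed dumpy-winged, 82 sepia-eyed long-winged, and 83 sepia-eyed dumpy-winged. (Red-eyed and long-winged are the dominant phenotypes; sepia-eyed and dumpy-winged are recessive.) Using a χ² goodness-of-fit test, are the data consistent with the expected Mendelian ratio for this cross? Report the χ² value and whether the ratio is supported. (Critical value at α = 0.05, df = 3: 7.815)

A dihybrid testcross with independent assortment gives a 1:1:1:1 ratio.
The 1:1:1:1 ratio has 4 parts, so with N = 330 the expected counts are:
  red-eyed long-winged: 330 × 1/4 = 82.5
  red-eyed dumpy-winged: 330 × 1/4 = 82.5
  sepia-eyed long-winged: 330 × 1/4 = 82.5
  sepia-eyed dumpy-winged: 330 × 1/4 = 82.5
χ² = Σ (O − E)² / E
  red-eyed long-winged: (87 − 82.5)² / 82.5 = 0.2455
  red-eyed dumpy-winged: (78 − 82.5)² / 82.5 = 0.2455
  sepia-eyed long-winged: (82 − 82.5)² / 82.5 = 0.0030
  sepia-eyed dumpy-winged: (83 − 82.5)² / 82.5 = 0.0030
χ² = 0.2455 + 0.2455 + 0.0030 + 0.0030 = 0.497
Degrees of freedom = 4 − 1 = 3; critical value at α = 0.05 is 7.815.
Since 0.497 < 7.815, we fail to reject the null hypothesis — the data are consistent with the 1:1:1:1 ratio.

0.497; consistent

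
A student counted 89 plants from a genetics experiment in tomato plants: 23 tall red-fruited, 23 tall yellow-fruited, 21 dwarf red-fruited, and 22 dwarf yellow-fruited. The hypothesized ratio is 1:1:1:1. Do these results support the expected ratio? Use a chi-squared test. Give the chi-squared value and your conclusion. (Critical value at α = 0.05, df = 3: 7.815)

Expected counts for N = 89 under a 1:1:1:1 ratio (total parts = 4):
  tall red-fruited: 89 × 1/4 = 22.25
  tall yellow-fruited: 89 × 1/4 = 22.25
  dwarf red-fruited: 89 × 1/4 = 22.25
  dwarf yellow-fruited: 89 × 1/4 = 22.25
χ² = Σ (O − E)² / E
  tall red-fruited: (23 − 22.25)² / 22.25 = 0.0253
  tall yellow-fruited: (23 − 22.25)² / 22.25 = 0.0253
  dwarf red-fruited: (21 − 22.25)² / 22.25 = 0.0702
  dwarf yellow-fruited: (22 − 22.25)² / 22.25 = 0.0028
χ² = 0.0253 + 0.0253 + 0.0702 + 0.0028 = 0.1236 ≈ 0.124
Degrees of freedom = 4 − 1 = 3; critical value at α = 0.05 is 7.815.
Since 0.124 < 7.815, we fail to reject the null hypothesis — the data are consistent with the 1:1:1:1 ratio.

0.124; consistent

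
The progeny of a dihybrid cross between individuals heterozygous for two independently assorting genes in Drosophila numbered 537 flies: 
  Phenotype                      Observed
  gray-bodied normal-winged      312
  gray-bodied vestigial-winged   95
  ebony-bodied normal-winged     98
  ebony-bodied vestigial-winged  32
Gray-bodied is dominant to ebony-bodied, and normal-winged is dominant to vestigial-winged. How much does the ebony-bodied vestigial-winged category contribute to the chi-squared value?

0.073

A dihybrid F₂ with independent assortment and complete dominance at both loci gives a 9:3:3:1 phenotypic ratio.
The 9:3:3:1 ratio has 16 parts, so with N = 537 the expected counts are:
  gray-bodied normal-winged: 537 × 9/16 = 302.0625
  gray-bodied vestigial-winged: 537 × 3/16 = 100.6875
  ebony-bodied normal-winged: 537 × 3/16 = 100.6875
  ebony-bodied vestigial-winged: 537 × 1/16 = 33.5625
Contribution of ebony-bodied vestigial-winged: (32 − 33.5625)² / 33.5625 = 0.0727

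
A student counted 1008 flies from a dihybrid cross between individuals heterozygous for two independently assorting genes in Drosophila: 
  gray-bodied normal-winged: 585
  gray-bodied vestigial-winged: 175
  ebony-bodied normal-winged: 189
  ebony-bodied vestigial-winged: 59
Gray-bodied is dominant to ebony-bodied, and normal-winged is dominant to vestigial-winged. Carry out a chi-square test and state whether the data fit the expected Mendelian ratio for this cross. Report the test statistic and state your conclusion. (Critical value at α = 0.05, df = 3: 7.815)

1.862; consistent

A dihybrid F₂ with independent assortment and complete dominance at both loci gives a 9:3:3:1 phenotypic ratio.
Total ratio parts = 16. Expected numbers out of 1008:
  gray-bodied normal-winged: 1008 × 9/16 = 567
  gray-bodied vestigial-winged: 1008 × 3/16 = 189
  ebony-bodied normal-winged: 1008 × 3/16 = 189
  ebony-bodied vestigial-winged: 1008 × 1/16 = 63
χ² = Σ (O − E)² / E
  gray-bodied normal-winged: (585 − 567)² / 567 = 0.5714
  gray-bodied vestigial-winged: (175 − 189)² / 189 = 1.0370
  ebony-bodied normal-winged: (189 − 189)² / 189 = 0.0000
  ebony-bodied vestigial-winged: (59 − 63)² / 63 = 0.2540
χ² = 0.5714 + 1.0370 + 0.0000 + 0.2540 = 1.8624 ≈ 1.862
Degrees of freedom = 4 − 1 = 3; critical value at α = 0.05 is 7.815.
Since 1.862 < 7.815, we fail to reject the null hypothesis — the data are consistent with the 9:3:3:1 ratio.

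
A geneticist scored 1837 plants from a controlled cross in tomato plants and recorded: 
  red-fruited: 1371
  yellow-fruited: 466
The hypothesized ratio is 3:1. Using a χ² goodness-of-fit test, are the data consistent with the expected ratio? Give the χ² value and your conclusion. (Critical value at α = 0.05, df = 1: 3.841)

0.132; consistent

Expected counts for N = 1837 under a 3:1 ratio (total parts = 4):
  red-fruited: 1837 × 3/4 = 1377.75
  yellow-fruited: 1837 × 1/4 = 459.25
χ² = Σ (O − E)² / E
  red-fruited: (1371 − 1377.75)² / 1377.75 = 0.0331
  yellow-fruited: (466 − 459.25)² / 459.25 = 0.0992
χ² = 0.0331 + 0.0992 = 0.1323 ≈ 0.132
Degrees of freedom = 2 − 1 = 1; critical value at α = 0.05 is 3.841.
Since 0.132 < 3.841, we fail to reject the null hypothesis — the data are consistent with the 3:1 ratio.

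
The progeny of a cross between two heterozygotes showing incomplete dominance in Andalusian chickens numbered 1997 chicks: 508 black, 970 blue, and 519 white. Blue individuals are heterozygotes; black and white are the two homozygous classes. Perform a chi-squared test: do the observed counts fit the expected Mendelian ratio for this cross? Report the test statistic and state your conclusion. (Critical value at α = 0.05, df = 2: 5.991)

With incomplete dominance, a heterozygote × heterozygote cross gives a 1:2:1 phenotypic ratio.
Total ratio parts = 4. Expected numbers out of 1997:
  black: 1997 × 1/4 = 499.25
  blue: 1997 × 2/4 = 998.5
  white: 1997 × 1/4 = 499.25
χ² = Σ (O − E)² / E
  black: (508 − 499.25)² / 499.25 = 0.1534
  blue: (970 − 998.5)² / 998.5 = 0.8135
  white: (519 − 499.25)² / 499.25 = 0.7813
χ² = 0.1534 + 0.8135 + 0.7813 = 1.7482 ≈ 1.748
Degrees of freedom = 3 − 1 = 2; critical value at α = 0.05 is 5.991.
Since 1.748 < 5.991, we fail to reject the null hypothesis — the data are consistent with the 1:2:1 ratio.

1.748; consistent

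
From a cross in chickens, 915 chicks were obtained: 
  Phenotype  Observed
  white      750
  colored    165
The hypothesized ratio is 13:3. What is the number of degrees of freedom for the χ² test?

1

A goodness-of-fit test with 2 phenotype classes has df = 2 − 1 = 1.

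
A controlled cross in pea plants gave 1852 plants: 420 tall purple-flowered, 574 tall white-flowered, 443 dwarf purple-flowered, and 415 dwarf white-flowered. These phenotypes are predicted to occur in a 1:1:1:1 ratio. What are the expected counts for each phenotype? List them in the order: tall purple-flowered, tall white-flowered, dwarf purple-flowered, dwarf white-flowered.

463, 463, 463, 463

Under the 1:1:1:1 hypothesis (Σ ratio = 4, N = 1852):
  tall purple-flowered: 1852 × 1/4 = 463
  tall white-flowered: 1852 × 1/4 = 463
  dwarf purple-flowered: 1852 × 1/4 = 463
  dwarf white-flowered: 1852 × 1/4 = 463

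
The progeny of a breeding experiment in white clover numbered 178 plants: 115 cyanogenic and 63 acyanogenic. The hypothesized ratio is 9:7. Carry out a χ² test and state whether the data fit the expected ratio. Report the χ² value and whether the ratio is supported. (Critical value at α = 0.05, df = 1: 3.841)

The 9:7 ratio has 16 parts, so with N = 178 the expected counts are:
  cyanogenic: 178 × 9/16 = 100.125
  acyanogenic: 178 × 7/16 = 77.875
χ² = Σ (O − E)² / E
  cyanogenic: (115 − 100.125)² / 100.125 = 2.2099
  acyanogenic: (63 − 77.875)² / 77.875 = 2.8413
χ² = 2.2099 + 2.8413 = 5.0512 ≈ 5.051
Degrees of freedom = 2 − 1 = 1; critical value at α = 0.05 is 3.841.
Since 5.051 > 3.841, we reject the null hypothesis — the data do not fit the 9:7 ratio.

5.051; not consistent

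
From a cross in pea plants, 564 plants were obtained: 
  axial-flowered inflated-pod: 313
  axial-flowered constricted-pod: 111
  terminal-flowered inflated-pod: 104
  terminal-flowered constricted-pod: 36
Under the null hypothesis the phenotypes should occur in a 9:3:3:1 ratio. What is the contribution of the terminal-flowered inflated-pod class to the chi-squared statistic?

Under the 9:3:3:1 hypothesis (Σ ratio = 16, N = 564):
  axial-flowered inflated-pod: 564 × 9/16 = 317.25
  axial-flowered constricted-pod: 564 × 3/16 = 105.75
  terminal-flowered inflated-pod: 564 × 3/16 = 105.75
  terminal-flowered constricted-pod: 564 × 1/16 = 35.25
Contribution of terminal-flowered inflated-pod: (104 − 105.75)² / 105.75 = 0.0290

0.029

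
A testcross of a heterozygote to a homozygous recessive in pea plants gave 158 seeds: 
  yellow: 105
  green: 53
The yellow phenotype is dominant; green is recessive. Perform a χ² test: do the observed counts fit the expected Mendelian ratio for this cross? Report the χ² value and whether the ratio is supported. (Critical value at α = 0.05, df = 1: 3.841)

A testcross of a heterozygote (Aa × aa) gives a 1:1 phenotypic ratio.
Expected counts for N = 158 under a 1:1 ratio (total parts = 2):
  yellow: 158 × 1/2 = 79
  green: 158 × 1/2 = 79
χ² = Σ (O − E)² / E
  yellow: (105 − 79)² / 79 = 8.5570
  green: (53 − 79)² / 79 = 8.5570
χ² = 8.5570 + 8.5570 = 17.114
Degrees of freedom = 2 − 1 = 1; critical value at α = 0.05 is 3.841.
Since 17.114 > 3.841, we reject the null hypothesis — the data do not fit the 1:1 ratio.

17.114; not consistent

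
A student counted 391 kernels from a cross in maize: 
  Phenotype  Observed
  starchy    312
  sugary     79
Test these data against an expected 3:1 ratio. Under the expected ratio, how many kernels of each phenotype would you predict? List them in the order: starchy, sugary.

293.25, 97.75

Expected counts for N = 391 under a 3:1 ratio (total parts = 4):
  starchy: 391 × 3/4 = 293.25
  sugary: 391 × 1/4 = 97.75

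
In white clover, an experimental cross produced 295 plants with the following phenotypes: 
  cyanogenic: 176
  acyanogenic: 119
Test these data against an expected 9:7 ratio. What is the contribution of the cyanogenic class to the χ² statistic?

0.610

The 9:7 ratio has 16 parts, so with N = 295 the expected counts are:
  cyanogenic: 295 × 9/16 = 165.9375
  acyanogenic: 295 × 7/16 = 129.0625
Contribution of cyanogenic: (176 − 165.9375)² / 165.9375 = 0.6102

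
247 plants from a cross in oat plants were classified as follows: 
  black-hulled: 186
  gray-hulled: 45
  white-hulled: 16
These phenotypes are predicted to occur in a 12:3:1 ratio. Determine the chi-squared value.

0.061

The 12:3:1 ratio has 16 parts, so with N = 247 the expected counts are:
  black-hulled: 247 × 12/16 = 185.25
  gray-hulled: 247 × 3/16 = 46.3125
  white-hulled: 247 × 1/16 = 15.4375
χ² = Σ (O − E)² / E
  black-hulled: (186 − 185.25)² / 185.25 = 0.0030
  gray-hulled: (45 − 46.3125)² / 46.3125 = 0.0372
  white-hulled: (16 − 15.4375)² / 15.4375 = 0.0205
χ² = 0.0030 + 0.0372 + 0.0205 = 0.0607 ≈ 0.061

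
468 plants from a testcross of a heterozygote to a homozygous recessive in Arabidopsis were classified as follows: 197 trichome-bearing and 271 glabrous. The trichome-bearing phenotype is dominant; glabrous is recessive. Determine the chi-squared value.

11.701

A testcross of a heterozygote (Aa × aa) gives a 1:1 phenotypic ratio.
Under the 1:1 hypothesis (Σ ratio = 2, N = 468):
  trichome-bearing: 468 × 1/2 = 234
  glabrous: 468 × 1/2 = 234
χ² = Σ (O − E)² / E
  trichome-bearing: (197 − 234)² / 234 = 5.8504
  glabrous: (271 − 234)² / 234 = 5.8504
χ² = 5.8504 + 5.8504 = 11.7008 ≈ 11.701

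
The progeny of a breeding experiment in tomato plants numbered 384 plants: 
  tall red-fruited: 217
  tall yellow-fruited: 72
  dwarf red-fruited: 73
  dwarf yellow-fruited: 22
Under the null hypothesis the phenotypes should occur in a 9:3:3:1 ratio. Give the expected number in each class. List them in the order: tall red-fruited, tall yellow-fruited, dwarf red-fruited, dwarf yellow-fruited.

Expected counts for N = 384 under a 9:3:3:1 ratio (total parts = 16):
  tall red-fruited: 384 × 9/16 = 216
  tall yellow-fruited: 384 × 3/16 = 72
  dwarf red-fruited: 384 × 3/16 = 72
  dwarf yellow-fruited: 384 × 1/16 = 24

216, 72, 72, 24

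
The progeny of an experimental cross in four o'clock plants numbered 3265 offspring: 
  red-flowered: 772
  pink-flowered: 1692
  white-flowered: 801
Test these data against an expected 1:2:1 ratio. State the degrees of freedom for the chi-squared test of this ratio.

2

A goodness-of-fit test with 3 phenotype classes has df = 3 − 1 = 2.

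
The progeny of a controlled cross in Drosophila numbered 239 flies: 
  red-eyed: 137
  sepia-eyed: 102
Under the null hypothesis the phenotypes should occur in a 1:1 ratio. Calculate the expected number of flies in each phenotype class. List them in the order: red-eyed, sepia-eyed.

119.5, 119.5

The 1:1 ratio has 2 parts, so with N = 239 the expected counts are:
  red-eyed: 239 × 1/2 = 119.5
  sepia-eyed: 239 × 1/2 = 119.5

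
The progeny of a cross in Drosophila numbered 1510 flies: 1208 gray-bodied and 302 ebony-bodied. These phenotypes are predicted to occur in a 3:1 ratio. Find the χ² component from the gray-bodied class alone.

5.033

Under the 3:1 hypothesis (Σ ratio = 4, N = 1510):
  gray-bodied: 1510 × 3/4 = 1132.5
  ebony-bodied: 1510 × 1/4 = 377.5
Contribution of gray-bodied: (1208 − 1132.5)² / 1132.5 = 5.0333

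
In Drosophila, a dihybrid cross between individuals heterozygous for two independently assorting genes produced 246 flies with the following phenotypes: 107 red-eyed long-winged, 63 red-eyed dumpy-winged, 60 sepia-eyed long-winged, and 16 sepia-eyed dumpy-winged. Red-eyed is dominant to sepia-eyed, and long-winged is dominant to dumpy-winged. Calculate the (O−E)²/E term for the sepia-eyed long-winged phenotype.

4.174

A dihybrid F₂ with independent assortment and complete dominance at both loci gives a 9:3:3:1 phenotypic ratio.
Expected counts for N = 246 under a 9:3:3:1 ratio (total parts = 16):
  red-eyed long-winged: 246 × 9/16 = 138.375
  red-eyed dumpy-winged: 246 × 3/16 = 46.125
  sepia-eyed long-winged: 246 × 3/16 = 46.125
  sepia-eyed dumpy-winged: 246 × 1/16 = 15.375
Contribution of sepia-eyed long-winged: (60 − 46.125)² / 46.125 = 4.1738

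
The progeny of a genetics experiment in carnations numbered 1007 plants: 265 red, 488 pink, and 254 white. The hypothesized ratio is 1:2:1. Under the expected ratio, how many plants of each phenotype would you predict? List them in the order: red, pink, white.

Under the 1:2:1 hypothesis (Σ ratio = 4, N = 1007):
  red: 1007 × 1/4 = 251.75
  pink: 1007 × 2/4 = 503.5
  white: 1007 × 1/4 = 251.75

251.75, 503.5, 251.75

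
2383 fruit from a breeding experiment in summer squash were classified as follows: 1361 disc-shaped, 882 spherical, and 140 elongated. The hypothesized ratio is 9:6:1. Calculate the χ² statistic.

1.003

The 9:6:1 ratio has 16 parts, so with N = 2383 the expected counts are:
  disc-shaped: 2383 × 9/16 = 1340.4375
  spherical: 2383 × 6/16 = 893.625
  elongated: 2383 × 1/16 = 148.9375
χ² = Σ (O − E)² / E
  disc-shaped: (1361 − 1340.4375)² / 1340.4375 = 0.3154
  spherical: (882 − 893.625)² / 893.625 = 0.1512
  elongated: (140 − 148.9375)² / 148.9375 = 0.5363
χ² = 0.3154 + 0.1512 + 0.5363 = 1.0029 ≈ 1.003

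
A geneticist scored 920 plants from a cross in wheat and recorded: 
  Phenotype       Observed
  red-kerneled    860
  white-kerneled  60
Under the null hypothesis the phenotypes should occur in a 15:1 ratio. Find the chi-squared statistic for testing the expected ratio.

0.116

Under the 15:1 hypothesis (Σ ratio = 16, N = 920):
  red-kerneled: 920 × 15/16 = 862.5
  white-kerneled: 920 × 1/16 = 57.5
χ² = Σ (O − E)² / E
  red-kerneled: (860 − 862.5)² / 862.5 = 0.0072
  white-kerneled: (60 − 57.5)² / 57.5 = 0.1087
χ² = 0.0072 + 0.1087 = 0.1159 ≈ 0.116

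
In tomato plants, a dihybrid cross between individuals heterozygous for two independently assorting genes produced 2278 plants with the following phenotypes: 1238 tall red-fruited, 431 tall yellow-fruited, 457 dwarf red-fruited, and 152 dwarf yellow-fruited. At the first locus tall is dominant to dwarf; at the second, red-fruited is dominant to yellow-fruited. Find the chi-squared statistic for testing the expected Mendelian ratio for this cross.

4.244

A dihybrid F₂ with independent assortment and complete dominance at both loci gives a 9:3:3:1 phenotypic ratio.
Total ratio parts = 16. Expected numbers out of 2278:
  tall red-fruited: 2278 × 9/16 = 1281.375
  tall yellow-fruited: 2278 × 3/16 = 427.125
  dwarf red-fruited: 2278 × 3/16 = 427.125
  dwarf yellow-fruited: 2278 × 1/16 = 142.375
χ² = Σ (O − E)² / E
  tall red-fruited: (1238 − 1281.375)² / 1281.375 = 1.4683
  tall yellow-fruited: (431 − 427.125)² / 427.125 = 0.0352
  dwarf red-fruited: (457 − 427.125)² / 427.125 = 2.0896
  dwarf yellow-fruited: (152 − 142.375)² / 142.375 = 0.6507
χ² = 1.4683 + 0.0352 + 2.0896 + 0.6507 = 4.2438 ≈ 4.244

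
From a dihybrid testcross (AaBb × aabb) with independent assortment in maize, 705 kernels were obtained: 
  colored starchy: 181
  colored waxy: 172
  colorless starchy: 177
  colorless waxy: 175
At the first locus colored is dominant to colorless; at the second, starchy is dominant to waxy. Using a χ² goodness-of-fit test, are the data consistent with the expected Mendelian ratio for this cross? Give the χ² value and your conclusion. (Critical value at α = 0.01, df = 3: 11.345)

A dihybrid testcross with independent assortment gives a 1:1:1:1 ratio.
Under the 1:1:1:1 hypothesis (Σ ratio = 4, N = 705):
  colored starchy: 705 × 1/4 = 176.25
  colored waxy: 705 × 1/4 = 176.25
  colorless starchy: 705 × 1/4 = 176.25
  colorless waxy: 705 × 1/4 = 176.25
χ² = Σ (O − E)² / E
  colored starchy: (181 − 176.25)² / 176.25 = 0.1280
  colored waxy: (172 − 176.25)² / 176.25 = 0.1025
  colorless starchy: (177 − 176.25)² / 176.25 = 0.0032
  colorless waxy: (175 − 176.25)² / 176.25 = 0.0089
χ² = 0.1280 + 0.1025 + 0.0032 + 0.0089 = 0.2426 ≈ 0.243
Degrees of freedom = 4 − 1 = 3; critical value at α = 0.01 is 11.345.
Since 0.243 < 11.345, we fail to reject the null hypothesis — the data are consistent with the 1:1:1:1 ratio.

0.243; consistent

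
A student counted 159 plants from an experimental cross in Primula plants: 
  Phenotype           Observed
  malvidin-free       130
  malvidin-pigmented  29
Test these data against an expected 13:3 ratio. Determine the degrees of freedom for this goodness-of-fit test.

A goodness-of-fit test with 2 phenotype classes has df = 2 − 1 = 1.

1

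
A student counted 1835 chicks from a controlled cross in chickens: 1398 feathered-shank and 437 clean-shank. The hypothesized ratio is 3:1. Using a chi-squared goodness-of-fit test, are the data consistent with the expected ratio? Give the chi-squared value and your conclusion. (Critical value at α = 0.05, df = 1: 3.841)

1.375; consistent

Expected counts for N = 1835 under a 3:1 ratio (total parts = 4):
  feathered-shank: 1835 × 3/4 = 1376.25
  clean-shank: 1835 × 1/4 = 458.75
χ² = Σ (O − E)² / E
  feathered-shank: (1398 − 1376.25)² / 1376.25 = 0.3437
  clean-shank: (437 − 458.75)² / 458.75 = 1.0312
χ² = 0.3437 + 1.0312 = 1.3749 ≈ 1.375
Degrees of freedom = 2 − 1 = 1; critical value at α = 0.05 is 3.841.
Since 1.375 < 3.841, we fail to reject the null hypothesis — the data are consistent with the 3:1 ratio.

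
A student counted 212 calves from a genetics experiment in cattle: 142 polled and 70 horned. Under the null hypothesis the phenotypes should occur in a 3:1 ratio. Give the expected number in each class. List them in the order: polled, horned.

Expected counts for N = 212 under a 3:1 ratio (total parts = 4):
  polled: 212 × 3/4 = 159
  horned: 212 × 1/4 = 53

159, 53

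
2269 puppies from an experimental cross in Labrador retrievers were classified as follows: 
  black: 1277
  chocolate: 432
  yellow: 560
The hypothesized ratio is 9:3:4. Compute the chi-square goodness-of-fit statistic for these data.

Under the 9:3:4 hypothesis (Σ ratio = 16, N = 2269):
  black: 2269 × 9/16 = 1276.3125
  chocolate: 2269 × 3/16 = 425.4375
  yellow: 2269 × 4/16 = 567.25
χ² = Σ (O − E)² / E
  black: (1277 − 1276.3125)² / 1276.3125 = 0.0004
  chocolate: (432 − 425.4375)² / 425.4375 = 0.1012
  yellow: (560 − 567.25)² / 567.25 = 0.0927
χ² = 0.0004 + 0.1012 + 0.0927 = 0.1943 ≈ 0.194

0.194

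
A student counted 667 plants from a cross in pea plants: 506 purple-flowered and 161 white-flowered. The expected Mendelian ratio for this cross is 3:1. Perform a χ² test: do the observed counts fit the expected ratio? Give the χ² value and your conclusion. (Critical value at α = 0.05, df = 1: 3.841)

0.264; consistent

Total ratio parts = 4. Expected numbers out of 667:
  purple-flowered: 667 × 3/4 = 500.25
  white-flowered: 667 × 1/4 = 166.75
χ² = Σ (O − E)² / E
  purple-flowered: (506 − 500.25)² / 500.25 = 0.0661
  white-flowered: (161 − 166.75)² / 166.75 = 0.1983
χ² = 0.0661 + 0.1983 = 0.2644 ≈ 0.264
Degrees of freedom = 2 − 1 = 1; critical value at α = 0.05 is 3.841.
Since 0.264 < 3.841, we fail to reject the null hypothesis — the data are consistent with the 3:1 ratio.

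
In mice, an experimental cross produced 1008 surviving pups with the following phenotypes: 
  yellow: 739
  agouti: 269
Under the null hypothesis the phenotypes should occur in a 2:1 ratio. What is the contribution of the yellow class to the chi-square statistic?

6.680

Total ratio parts = 3. Expected numbers out of 1008:
  yellow: 1008 × 2/3 = 672
  agouti: 1008 × 1/3 = 336
Contribution of yellow: (739 − 672)² / 672 = 6.6801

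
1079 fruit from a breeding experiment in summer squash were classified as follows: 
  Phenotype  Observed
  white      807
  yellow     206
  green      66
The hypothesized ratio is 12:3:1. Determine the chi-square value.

Expected counts for N = 1079 under a 12:3:1 ratio (total parts = 16):
  white: 1079 × 12/16 = 809.25
  yellow: 1079 × 3/16 = 202.3125
  green: 1079 × 1/16 = 67.4375
χ² = Σ (O − E)² / E
  white: (807 − 809.25)² / 809.25 = 0.0063
  yellow: (206 − 202.3125)² / 202.3125 = 0.0672
  green: (66 − 67.4375)² / 67.4375 = 0.0306
χ² = 0.0063 + 0.0672 + 0.0306 = 0.1041 ≈ 0.104

0.104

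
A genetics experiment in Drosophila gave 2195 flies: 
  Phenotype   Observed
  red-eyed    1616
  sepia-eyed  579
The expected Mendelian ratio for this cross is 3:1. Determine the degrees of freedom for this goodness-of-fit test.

A goodness-of-fit test with 2 phenotype classes has df = 2 − 1 = 1.

1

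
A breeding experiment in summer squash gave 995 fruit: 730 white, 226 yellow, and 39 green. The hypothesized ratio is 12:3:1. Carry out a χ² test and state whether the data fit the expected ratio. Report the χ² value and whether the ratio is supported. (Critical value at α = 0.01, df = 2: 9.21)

Total ratio parts = 16. Expected numbers out of 995:
  white: 995 × 12/16 = 746.25
  yellow: 995 × 3/16 = 186.5625
  green: 995 × 1/16 = 62.1875
χ² = Σ (O − E)² / E
  white: (730 − 746.25)² / 746.25 = 0.3539
  yellow: (226 − 186.5625)² / 186.5625 = 8.3367
  green: (39 − 62.1875)² / 62.1875 = 8.6458
χ² = 0.3539 + 8.3367 + 8.6458 = 17.3364 ≈ 17.336
Degrees of freedom = 3 − 1 = 2; critical value at α = 0.01 is 9.21.
Since 17.336 > 9.21, we reject the null hypothesis — the data do not fit the 12:3:1 ratio.

17.336; not consistent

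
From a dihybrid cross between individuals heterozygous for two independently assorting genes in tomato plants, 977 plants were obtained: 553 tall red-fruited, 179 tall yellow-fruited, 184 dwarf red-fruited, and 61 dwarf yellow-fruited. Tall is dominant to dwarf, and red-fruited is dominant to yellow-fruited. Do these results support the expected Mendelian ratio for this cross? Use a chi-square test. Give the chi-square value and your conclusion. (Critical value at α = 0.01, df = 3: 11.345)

A dihybrid F₂ with independent assortment and complete dominance at both loci gives a 9:3:3:1 phenotypic ratio.
Total ratio parts = 16. Expected numbers out of 977:
  tall red-fruited: 977 × 9/16 = 549.5625
  tall yellow-fruited: 977 × 3/16 = 183.1875
  dwarf red-fruited: 977 × 3/16 = 183.1875
  dwarf yellow-fruited: 977 × 1/16 = 61.0625
χ² = Σ (O − E)² / E
  tall red-fruited: (553 − 549.5625)² / 549.5625 = 0.0215
  tall yellow-fruited: (179 − 183.1875)² / 183.1875 = 0.0957
  dwarf red-fruited: (184 − 183.1875)² / 183.1875 = 0.0036
  dwarf yellow-fruited: (61 − 61.0625)² / 61.0625 = 0.0001
χ² = 0.0215 + 0.0957 + 0.0036 + 0.0001 = 0.1209 ≈ 0.121
Degrees of freedom = 4 − 1 = 3; critical value at α = 0.01 is 11.345.
Since 0.121 < 11.345, we fail to reject the null hypothesis — the data are consistent with the 9:3:3:1 ratio.

0.121; consistent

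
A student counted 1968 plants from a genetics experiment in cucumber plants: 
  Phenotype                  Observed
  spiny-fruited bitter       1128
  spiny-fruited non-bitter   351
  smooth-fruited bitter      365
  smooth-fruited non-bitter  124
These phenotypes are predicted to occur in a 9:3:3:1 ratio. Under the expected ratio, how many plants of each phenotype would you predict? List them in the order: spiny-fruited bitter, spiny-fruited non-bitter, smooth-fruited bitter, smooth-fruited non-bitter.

1107, 369, 369, 123

Expected counts for N = 1968 under a 9:3:3:1 ratio (total parts = 16):
  spiny-fruited bitter: 1968 × 9/16 = 1107
  spiny-fruited non-bitter: 1968 × 3/16 = 369
  smooth-fruited bitter: 1968 × 3/16 = 369
  smooth-fruited non-bitter: 1968 × 1/16 = 123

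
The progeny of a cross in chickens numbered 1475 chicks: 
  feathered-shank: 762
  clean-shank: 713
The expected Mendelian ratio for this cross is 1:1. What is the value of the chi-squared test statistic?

1.628

Total ratio parts = 2. Expected numbers out of 1475:
  feathered-shank: 1475 × 1/2 = 737.5
  clean-shank: 1475 × 1/2 = 737.5
χ² = Σ (O − E)² / E
  feathered-shank: (762 − 737.5)² / 737.5 = 0.8139
  clean-shank: (713 − 737.5)² / 737.5 = 0.8139
χ² = 0.8139 + 0.8139 = 1.6278 ≈ 1.628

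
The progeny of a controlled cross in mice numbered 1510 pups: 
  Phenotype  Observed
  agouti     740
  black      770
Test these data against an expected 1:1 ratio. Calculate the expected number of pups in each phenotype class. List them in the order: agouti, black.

755, 755

The 1:1 ratio has 2 parts, so with N = 1510 the expected counts are:
  agouti: 1510 × 1/2 = 755
  black: 1510 × 1/2 = 755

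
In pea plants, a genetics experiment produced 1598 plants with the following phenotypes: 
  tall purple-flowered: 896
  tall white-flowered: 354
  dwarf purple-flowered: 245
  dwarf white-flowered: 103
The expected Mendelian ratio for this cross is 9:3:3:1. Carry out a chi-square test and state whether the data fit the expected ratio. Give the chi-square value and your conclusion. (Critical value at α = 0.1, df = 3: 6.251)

19.934; not consistent

Total ratio parts = 16. Expected numbers out of 1598:
  tall purple-flowered: 1598 × 9/16 = 898.875
  tall white-flowered: 1598 × 3/16 = 299.625
  dwarf purple-flowered: 1598 × 3/16 = 299.625
  dwarf white-flowered: 1598 × 1/16 = 99.875
χ² = Σ (O − E)² / E
  tall purple-flowered: (896 − 898.875)² / 898.875 = 0.0092
  tall white-flowered: (354 − 299.625)² / 299.625 = 9.8678
  dwarf purple-flowered: (245 − 299.625)² / 299.625 = 9.9588
  dwarf white-flowered: (103 − 99.875)² / 99.875 = 0.0978
χ² = 0.0092 + 9.8678 + 9.9588 + 0.0978 = 19.9336 ≈ 19.934
Degrees of freedom = 4 − 1 = 3; critical value at α = 0.1 is 6.251.
Since 19.934 > 6.251, we reject the null hypothesis — the data do not fit the 9:3:3:1 ratio.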